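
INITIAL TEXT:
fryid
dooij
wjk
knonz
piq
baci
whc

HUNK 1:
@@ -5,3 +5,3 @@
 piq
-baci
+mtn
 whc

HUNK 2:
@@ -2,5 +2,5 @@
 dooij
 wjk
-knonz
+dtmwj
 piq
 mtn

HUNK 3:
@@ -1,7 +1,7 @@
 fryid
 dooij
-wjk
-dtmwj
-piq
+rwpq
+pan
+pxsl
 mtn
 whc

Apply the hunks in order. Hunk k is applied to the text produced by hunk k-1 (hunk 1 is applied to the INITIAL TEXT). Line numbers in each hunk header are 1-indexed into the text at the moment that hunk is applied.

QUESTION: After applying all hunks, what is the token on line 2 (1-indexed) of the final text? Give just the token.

Hunk 1: at line 5 remove [baci] add [mtn] -> 7 lines: fryid dooij wjk knonz piq mtn whc
Hunk 2: at line 2 remove [knonz] add [dtmwj] -> 7 lines: fryid dooij wjk dtmwj piq mtn whc
Hunk 3: at line 1 remove [wjk,dtmwj,piq] add [rwpq,pan,pxsl] -> 7 lines: fryid dooij rwpq pan pxsl mtn whc
Final line 2: dooij

Answer: dooij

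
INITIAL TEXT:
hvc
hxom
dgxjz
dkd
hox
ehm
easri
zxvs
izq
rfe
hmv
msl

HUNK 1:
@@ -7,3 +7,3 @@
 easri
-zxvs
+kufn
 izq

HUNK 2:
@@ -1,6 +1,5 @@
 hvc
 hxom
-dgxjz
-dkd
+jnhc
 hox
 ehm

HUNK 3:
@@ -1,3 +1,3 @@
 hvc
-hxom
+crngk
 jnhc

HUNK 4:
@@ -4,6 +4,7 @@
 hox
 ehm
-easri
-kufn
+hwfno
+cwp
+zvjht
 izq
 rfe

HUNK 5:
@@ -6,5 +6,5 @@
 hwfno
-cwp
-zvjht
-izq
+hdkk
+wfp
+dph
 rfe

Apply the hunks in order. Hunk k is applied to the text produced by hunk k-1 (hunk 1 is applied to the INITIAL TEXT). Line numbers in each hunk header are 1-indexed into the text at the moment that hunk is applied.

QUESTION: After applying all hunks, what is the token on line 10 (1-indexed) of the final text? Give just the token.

Answer: rfe

Derivation:
Hunk 1: at line 7 remove [zxvs] add [kufn] -> 12 lines: hvc hxom dgxjz dkd hox ehm easri kufn izq rfe hmv msl
Hunk 2: at line 1 remove [dgxjz,dkd] add [jnhc] -> 11 lines: hvc hxom jnhc hox ehm easri kufn izq rfe hmv msl
Hunk 3: at line 1 remove [hxom] add [crngk] -> 11 lines: hvc crngk jnhc hox ehm easri kufn izq rfe hmv msl
Hunk 4: at line 4 remove [easri,kufn] add [hwfno,cwp,zvjht] -> 12 lines: hvc crngk jnhc hox ehm hwfno cwp zvjht izq rfe hmv msl
Hunk 5: at line 6 remove [cwp,zvjht,izq] add [hdkk,wfp,dph] -> 12 lines: hvc crngk jnhc hox ehm hwfno hdkk wfp dph rfe hmv msl
Final line 10: rfe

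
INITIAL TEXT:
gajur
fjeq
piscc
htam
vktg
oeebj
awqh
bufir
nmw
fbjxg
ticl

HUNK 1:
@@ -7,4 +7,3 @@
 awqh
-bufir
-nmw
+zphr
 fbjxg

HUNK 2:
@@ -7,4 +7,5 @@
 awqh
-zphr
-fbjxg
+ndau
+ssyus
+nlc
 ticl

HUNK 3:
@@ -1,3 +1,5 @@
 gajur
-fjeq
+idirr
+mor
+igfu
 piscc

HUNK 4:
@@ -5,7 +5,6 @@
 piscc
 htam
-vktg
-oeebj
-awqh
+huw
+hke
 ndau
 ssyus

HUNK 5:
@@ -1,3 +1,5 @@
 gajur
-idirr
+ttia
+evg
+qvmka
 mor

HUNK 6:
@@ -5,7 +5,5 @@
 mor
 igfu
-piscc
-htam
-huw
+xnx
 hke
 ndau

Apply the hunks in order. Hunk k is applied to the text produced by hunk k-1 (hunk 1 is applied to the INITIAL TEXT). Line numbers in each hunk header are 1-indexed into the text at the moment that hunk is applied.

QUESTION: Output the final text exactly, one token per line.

Hunk 1: at line 7 remove [bufir,nmw] add [zphr] -> 10 lines: gajur fjeq piscc htam vktg oeebj awqh zphr fbjxg ticl
Hunk 2: at line 7 remove [zphr,fbjxg] add [ndau,ssyus,nlc] -> 11 lines: gajur fjeq piscc htam vktg oeebj awqh ndau ssyus nlc ticl
Hunk 3: at line 1 remove [fjeq] add [idirr,mor,igfu] -> 13 lines: gajur idirr mor igfu piscc htam vktg oeebj awqh ndau ssyus nlc ticl
Hunk 4: at line 5 remove [vktg,oeebj,awqh] add [huw,hke] -> 12 lines: gajur idirr mor igfu piscc htam huw hke ndau ssyus nlc ticl
Hunk 5: at line 1 remove [idirr] add [ttia,evg,qvmka] -> 14 lines: gajur ttia evg qvmka mor igfu piscc htam huw hke ndau ssyus nlc ticl
Hunk 6: at line 5 remove [piscc,htam,huw] add [xnx] -> 12 lines: gajur ttia evg qvmka mor igfu xnx hke ndau ssyus nlc ticl

Answer: gajur
ttia
evg
qvmka
mor
igfu
xnx
hke
ndau
ssyus
nlc
ticl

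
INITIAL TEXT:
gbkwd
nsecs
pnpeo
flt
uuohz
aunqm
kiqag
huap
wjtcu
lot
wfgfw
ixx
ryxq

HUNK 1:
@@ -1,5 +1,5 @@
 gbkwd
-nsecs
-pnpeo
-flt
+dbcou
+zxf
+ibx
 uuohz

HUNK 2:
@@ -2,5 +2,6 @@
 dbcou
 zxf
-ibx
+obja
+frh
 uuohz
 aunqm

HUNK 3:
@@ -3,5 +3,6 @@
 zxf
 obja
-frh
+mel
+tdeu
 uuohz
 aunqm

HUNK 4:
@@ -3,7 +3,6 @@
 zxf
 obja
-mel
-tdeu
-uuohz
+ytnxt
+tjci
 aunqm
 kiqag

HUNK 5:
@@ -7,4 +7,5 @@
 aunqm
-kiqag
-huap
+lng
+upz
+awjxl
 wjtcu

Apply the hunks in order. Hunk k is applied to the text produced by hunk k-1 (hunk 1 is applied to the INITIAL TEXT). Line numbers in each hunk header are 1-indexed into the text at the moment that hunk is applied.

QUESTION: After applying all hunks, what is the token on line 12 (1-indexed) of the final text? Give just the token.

Answer: lot

Derivation:
Hunk 1: at line 1 remove [nsecs,pnpeo,flt] add [dbcou,zxf,ibx] -> 13 lines: gbkwd dbcou zxf ibx uuohz aunqm kiqag huap wjtcu lot wfgfw ixx ryxq
Hunk 2: at line 2 remove [ibx] add [obja,frh] -> 14 lines: gbkwd dbcou zxf obja frh uuohz aunqm kiqag huap wjtcu lot wfgfw ixx ryxq
Hunk 3: at line 3 remove [frh] add [mel,tdeu] -> 15 lines: gbkwd dbcou zxf obja mel tdeu uuohz aunqm kiqag huap wjtcu lot wfgfw ixx ryxq
Hunk 4: at line 3 remove [mel,tdeu,uuohz] add [ytnxt,tjci] -> 14 lines: gbkwd dbcou zxf obja ytnxt tjci aunqm kiqag huap wjtcu lot wfgfw ixx ryxq
Hunk 5: at line 7 remove [kiqag,huap] add [lng,upz,awjxl] -> 15 lines: gbkwd dbcou zxf obja ytnxt tjci aunqm lng upz awjxl wjtcu lot wfgfw ixx ryxq
Final line 12: lot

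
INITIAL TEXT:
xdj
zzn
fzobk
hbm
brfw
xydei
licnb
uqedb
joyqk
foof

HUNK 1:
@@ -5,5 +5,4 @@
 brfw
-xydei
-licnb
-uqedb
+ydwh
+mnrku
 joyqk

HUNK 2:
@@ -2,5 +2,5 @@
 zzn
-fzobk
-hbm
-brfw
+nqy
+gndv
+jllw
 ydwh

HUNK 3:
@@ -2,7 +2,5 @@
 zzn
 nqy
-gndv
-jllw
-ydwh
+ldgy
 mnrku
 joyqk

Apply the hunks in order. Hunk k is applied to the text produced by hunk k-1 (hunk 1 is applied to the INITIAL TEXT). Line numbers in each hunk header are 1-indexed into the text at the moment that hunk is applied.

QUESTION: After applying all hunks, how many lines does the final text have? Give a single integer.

Hunk 1: at line 5 remove [xydei,licnb,uqedb] add [ydwh,mnrku] -> 9 lines: xdj zzn fzobk hbm brfw ydwh mnrku joyqk foof
Hunk 2: at line 2 remove [fzobk,hbm,brfw] add [nqy,gndv,jllw] -> 9 lines: xdj zzn nqy gndv jllw ydwh mnrku joyqk foof
Hunk 3: at line 2 remove [gndv,jllw,ydwh] add [ldgy] -> 7 lines: xdj zzn nqy ldgy mnrku joyqk foof
Final line count: 7

Answer: 7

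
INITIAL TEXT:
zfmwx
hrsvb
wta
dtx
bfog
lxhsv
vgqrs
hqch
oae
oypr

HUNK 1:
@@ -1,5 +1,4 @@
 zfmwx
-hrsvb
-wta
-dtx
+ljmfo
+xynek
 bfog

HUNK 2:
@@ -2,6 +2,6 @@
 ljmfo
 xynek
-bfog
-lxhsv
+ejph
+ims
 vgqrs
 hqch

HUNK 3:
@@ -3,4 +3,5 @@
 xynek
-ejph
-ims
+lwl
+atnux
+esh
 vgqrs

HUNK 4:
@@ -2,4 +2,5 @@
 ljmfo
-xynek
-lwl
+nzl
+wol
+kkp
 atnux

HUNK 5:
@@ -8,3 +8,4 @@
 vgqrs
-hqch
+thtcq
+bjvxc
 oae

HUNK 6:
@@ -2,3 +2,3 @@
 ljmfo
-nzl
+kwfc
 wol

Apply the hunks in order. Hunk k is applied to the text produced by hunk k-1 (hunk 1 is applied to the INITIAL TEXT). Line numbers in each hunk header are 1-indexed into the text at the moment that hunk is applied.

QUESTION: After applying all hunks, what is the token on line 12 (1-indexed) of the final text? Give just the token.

Hunk 1: at line 1 remove [hrsvb,wta,dtx] add [ljmfo,xynek] -> 9 lines: zfmwx ljmfo xynek bfog lxhsv vgqrs hqch oae oypr
Hunk 2: at line 2 remove [bfog,lxhsv] add [ejph,ims] -> 9 lines: zfmwx ljmfo xynek ejph ims vgqrs hqch oae oypr
Hunk 3: at line 3 remove [ejph,ims] add [lwl,atnux,esh] -> 10 lines: zfmwx ljmfo xynek lwl atnux esh vgqrs hqch oae oypr
Hunk 4: at line 2 remove [xynek,lwl] add [nzl,wol,kkp] -> 11 lines: zfmwx ljmfo nzl wol kkp atnux esh vgqrs hqch oae oypr
Hunk 5: at line 8 remove [hqch] add [thtcq,bjvxc] -> 12 lines: zfmwx ljmfo nzl wol kkp atnux esh vgqrs thtcq bjvxc oae oypr
Hunk 6: at line 2 remove [nzl] add [kwfc] -> 12 lines: zfmwx ljmfo kwfc wol kkp atnux esh vgqrs thtcq bjvxc oae oypr
Final line 12: oypr

Answer: oypr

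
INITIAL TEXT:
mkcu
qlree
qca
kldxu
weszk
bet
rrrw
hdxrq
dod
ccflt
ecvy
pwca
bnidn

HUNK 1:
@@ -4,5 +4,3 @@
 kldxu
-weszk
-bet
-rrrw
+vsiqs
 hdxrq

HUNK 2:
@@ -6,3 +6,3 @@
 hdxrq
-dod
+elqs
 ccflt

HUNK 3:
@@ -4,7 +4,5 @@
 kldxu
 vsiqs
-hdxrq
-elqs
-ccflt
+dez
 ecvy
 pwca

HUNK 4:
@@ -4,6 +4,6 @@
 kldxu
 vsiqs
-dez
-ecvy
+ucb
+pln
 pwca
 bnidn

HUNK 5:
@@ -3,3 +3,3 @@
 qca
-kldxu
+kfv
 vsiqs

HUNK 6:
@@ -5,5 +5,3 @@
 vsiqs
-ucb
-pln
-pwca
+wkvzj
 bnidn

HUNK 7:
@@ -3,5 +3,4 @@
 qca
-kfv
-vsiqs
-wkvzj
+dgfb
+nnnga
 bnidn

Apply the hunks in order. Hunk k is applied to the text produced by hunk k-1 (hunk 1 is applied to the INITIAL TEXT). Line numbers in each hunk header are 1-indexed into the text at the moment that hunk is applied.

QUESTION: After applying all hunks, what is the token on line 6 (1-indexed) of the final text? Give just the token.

Answer: bnidn

Derivation:
Hunk 1: at line 4 remove [weszk,bet,rrrw] add [vsiqs] -> 11 lines: mkcu qlree qca kldxu vsiqs hdxrq dod ccflt ecvy pwca bnidn
Hunk 2: at line 6 remove [dod] add [elqs] -> 11 lines: mkcu qlree qca kldxu vsiqs hdxrq elqs ccflt ecvy pwca bnidn
Hunk 3: at line 4 remove [hdxrq,elqs,ccflt] add [dez] -> 9 lines: mkcu qlree qca kldxu vsiqs dez ecvy pwca bnidn
Hunk 4: at line 4 remove [dez,ecvy] add [ucb,pln] -> 9 lines: mkcu qlree qca kldxu vsiqs ucb pln pwca bnidn
Hunk 5: at line 3 remove [kldxu] add [kfv] -> 9 lines: mkcu qlree qca kfv vsiqs ucb pln pwca bnidn
Hunk 6: at line 5 remove [ucb,pln,pwca] add [wkvzj] -> 7 lines: mkcu qlree qca kfv vsiqs wkvzj bnidn
Hunk 7: at line 3 remove [kfv,vsiqs,wkvzj] add [dgfb,nnnga] -> 6 lines: mkcu qlree qca dgfb nnnga bnidn
Final line 6: bnidn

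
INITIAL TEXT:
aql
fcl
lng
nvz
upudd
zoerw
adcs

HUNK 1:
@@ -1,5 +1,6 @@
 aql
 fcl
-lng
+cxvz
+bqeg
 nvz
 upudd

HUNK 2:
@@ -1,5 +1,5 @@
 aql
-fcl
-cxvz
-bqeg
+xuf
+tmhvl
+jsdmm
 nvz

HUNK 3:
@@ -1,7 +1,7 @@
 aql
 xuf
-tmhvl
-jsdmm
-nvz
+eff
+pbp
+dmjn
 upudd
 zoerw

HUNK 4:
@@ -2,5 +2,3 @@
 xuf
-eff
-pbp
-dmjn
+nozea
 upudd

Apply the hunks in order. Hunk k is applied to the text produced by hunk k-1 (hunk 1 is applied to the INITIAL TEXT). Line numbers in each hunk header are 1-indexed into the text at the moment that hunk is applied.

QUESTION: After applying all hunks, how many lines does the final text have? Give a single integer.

Hunk 1: at line 1 remove [lng] add [cxvz,bqeg] -> 8 lines: aql fcl cxvz bqeg nvz upudd zoerw adcs
Hunk 2: at line 1 remove [fcl,cxvz,bqeg] add [xuf,tmhvl,jsdmm] -> 8 lines: aql xuf tmhvl jsdmm nvz upudd zoerw adcs
Hunk 3: at line 1 remove [tmhvl,jsdmm,nvz] add [eff,pbp,dmjn] -> 8 lines: aql xuf eff pbp dmjn upudd zoerw adcs
Hunk 4: at line 2 remove [eff,pbp,dmjn] add [nozea] -> 6 lines: aql xuf nozea upudd zoerw adcs
Final line count: 6

Answer: 6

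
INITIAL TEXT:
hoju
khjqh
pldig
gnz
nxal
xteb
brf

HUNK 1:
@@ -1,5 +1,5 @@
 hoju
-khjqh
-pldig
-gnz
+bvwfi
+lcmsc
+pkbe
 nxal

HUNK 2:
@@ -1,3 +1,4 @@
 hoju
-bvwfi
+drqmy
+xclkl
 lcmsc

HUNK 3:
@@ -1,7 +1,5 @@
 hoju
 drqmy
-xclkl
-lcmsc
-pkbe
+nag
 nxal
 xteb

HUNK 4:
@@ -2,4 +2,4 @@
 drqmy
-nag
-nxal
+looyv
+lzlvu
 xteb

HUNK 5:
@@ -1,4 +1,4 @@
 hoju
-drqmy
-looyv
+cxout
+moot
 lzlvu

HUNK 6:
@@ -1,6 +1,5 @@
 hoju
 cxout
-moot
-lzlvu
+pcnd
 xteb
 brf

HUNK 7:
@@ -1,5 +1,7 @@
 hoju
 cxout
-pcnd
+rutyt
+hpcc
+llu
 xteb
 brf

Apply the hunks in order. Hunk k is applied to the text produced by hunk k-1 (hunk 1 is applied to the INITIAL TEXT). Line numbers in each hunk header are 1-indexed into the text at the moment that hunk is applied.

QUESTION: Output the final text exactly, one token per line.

Answer: hoju
cxout
rutyt
hpcc
llu
xteb
brf

Derivation:
Hunk 1: at line 1 remove [khjqh,pldig,gnz] add [bvwfi,lcmsc,pkbe] -> 7 lines: hoju bvwfi lcmsc pkbe nxal xteb brf
Hunk 2: at line 1 remove [bvwfi] add [drqmy,xclkl] -> 8 lines: hoju drqmy xclkl lcmsc pkbe nxal xteb brf
Hunk 3: at line 1 remove [xclkl,lcmsc,pkbe] add [nag] -> 6 lines: hoju drqmy nag nxal xteb brf
Hunk 4: at line 2 remove [nag,nxal] add [looyv,lzlvu] -> 6 lines: hoju drqmy looyv lzlvu xteb brf
Hunk 5: at line 1 remove [drqmy,looyv] add [cxout,moot] -> 6 lines: hoju cxout moot lzlvu xteb brf
Hunk 6: at line 1 remove [moot,lzlvu] add [pcnd] -> 5 lines: hoju cxout pcnd xteb brf
Hunk 7: at line 1 remove [pcnd] add [rutyt,hpcc,llu] -> 7 lines: hoju cxout rutyt hpcc llu xteb brf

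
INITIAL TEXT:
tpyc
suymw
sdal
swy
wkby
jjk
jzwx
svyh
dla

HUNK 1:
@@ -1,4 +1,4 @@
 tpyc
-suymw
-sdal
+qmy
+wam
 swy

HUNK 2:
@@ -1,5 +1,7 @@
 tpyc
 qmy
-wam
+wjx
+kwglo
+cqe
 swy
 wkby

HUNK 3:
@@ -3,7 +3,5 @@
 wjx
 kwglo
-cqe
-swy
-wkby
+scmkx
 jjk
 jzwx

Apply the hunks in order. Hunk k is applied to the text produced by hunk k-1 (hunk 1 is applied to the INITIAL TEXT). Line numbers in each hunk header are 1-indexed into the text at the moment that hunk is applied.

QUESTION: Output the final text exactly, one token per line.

Answer: tpyc
qmy
wjx
kwglo
scmkx
jjk
jzwx
svyh
dla

Derivation:
Hunk 1: at line 1 remove [suymw,sdal] add [qmy,wam] -> 9 lines: tpyc qmy wam swy wkby jjk jzwx svyh dla
Hunk 2: at line 1 remove [wam] add [wjx,kwglo,cqe] -> 11 lines: tpyc qmy wjx kwglo cqe swy wkby jjk jzwx svyh dla
Hunk 3: at line 3 remove [cqe,swy,wkby] add [scmkx] -> 9 lines: tpyc qmy wjx kwglo scmkx jjk jzwx svyh dla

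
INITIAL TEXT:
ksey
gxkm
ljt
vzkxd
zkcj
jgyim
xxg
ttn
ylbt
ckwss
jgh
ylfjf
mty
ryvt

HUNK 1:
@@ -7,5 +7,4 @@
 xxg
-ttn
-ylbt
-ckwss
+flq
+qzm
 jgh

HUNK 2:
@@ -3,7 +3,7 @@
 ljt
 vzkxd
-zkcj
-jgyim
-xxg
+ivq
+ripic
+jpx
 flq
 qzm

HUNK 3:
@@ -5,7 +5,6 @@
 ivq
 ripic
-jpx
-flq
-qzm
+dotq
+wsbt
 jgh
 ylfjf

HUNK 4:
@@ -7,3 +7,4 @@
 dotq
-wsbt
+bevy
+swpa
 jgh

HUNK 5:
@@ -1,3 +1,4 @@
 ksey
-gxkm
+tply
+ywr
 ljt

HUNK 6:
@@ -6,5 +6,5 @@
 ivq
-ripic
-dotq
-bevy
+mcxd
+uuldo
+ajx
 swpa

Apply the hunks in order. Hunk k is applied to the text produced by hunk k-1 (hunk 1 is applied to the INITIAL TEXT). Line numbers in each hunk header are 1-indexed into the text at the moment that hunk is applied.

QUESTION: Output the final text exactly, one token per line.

Hunk 1: at line 7 remove [ttn,ylbt,ckwss] add [flq,qzm] -> 13 lines: ksey gxkm ljt vzkxd zkcj jgyim xxg flq qzm jgh ylfjf mty ryvt
Hunk 2: at line 3 remove [zkcj,jgyim,xxg] add [ivq,ripic,jpx] -> 13 lines: ksey gxkm ljt vzkxd ivq ripic jpx flq qzm jgh ylfjf mty ryvt
Hunk 3: at line 5 remove [jpx,flq,qzm] add [dotq,wsbt] -> 12 lines: ksey gxkm ljt vzkxd ivq ripic dotq wsbt jgh ylfjf mty ryvt
Hunk 4: at line 7 remove [wsbt] add [bevy,swpa] -> 13 lines: ksey gxkm ljt vzkxd ivq ripic dotq bevy swpa jgh ylfjf mty ryvt
Hunk 5: at line 1 remove [gxkm] add [tply,ywr] -> 14 lines: ksey tply ywr ljt vzkxd ivq ripic dotq bevy swpa jgh ylfjf mty ryvt
Hunk 6: at line 6 remove [ripic,dotq,bevy] add [mcxd,uuldo,ajx] -> 14 lines: ksey tply ywr ljt vzkxd ivq mcxd uuldo ajx swpa jgh ylfjf mty ryvt

Answer: ksey
tply
ywr
ljt
vzkxd
ivq
mcxd
uuldo
ajx
swpa
jgh
ylfjf
mty
ryvt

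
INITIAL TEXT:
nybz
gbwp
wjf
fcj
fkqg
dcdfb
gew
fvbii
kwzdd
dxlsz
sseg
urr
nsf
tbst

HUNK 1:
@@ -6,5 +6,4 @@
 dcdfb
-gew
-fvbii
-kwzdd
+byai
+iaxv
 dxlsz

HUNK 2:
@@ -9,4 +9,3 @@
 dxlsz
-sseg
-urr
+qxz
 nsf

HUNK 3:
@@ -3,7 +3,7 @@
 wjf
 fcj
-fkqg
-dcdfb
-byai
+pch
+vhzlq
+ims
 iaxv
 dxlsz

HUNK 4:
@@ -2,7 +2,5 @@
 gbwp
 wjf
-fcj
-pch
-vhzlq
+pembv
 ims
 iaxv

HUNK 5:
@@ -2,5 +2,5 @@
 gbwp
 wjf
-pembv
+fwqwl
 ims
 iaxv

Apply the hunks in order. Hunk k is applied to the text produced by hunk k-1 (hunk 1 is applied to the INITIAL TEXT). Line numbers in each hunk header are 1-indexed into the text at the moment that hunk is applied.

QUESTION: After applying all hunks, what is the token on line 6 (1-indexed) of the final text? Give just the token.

Answer: iaxv

Derivation:
Hunk 1: at line 6 remove [gew,fvbii,kwzdd] add [byai,iaxv] -> 13 lines: nybz gbwp wjf fcj fkqg dcdfb byai iaxv dxlsz sseg urr nsf tbst
Hunk 2: at line 9 remove [sseg,urr] add [qxz] -> 12 lines: nybz gbwp wjf fcj fkqg dcdfb byai iaxv dxlsz qxz nsf tbst
Hunk 3: at line 3 remove [fkqg,dcdfb,byai] add [pch,vhzlq,ims] -> 12 lines: nybz gbwp wjf fcj pch vhzlq ims iaxv dxlsz qxz nsf tbst
Hunk 4: at line 2 remove [fcj,pch,vhzlq] add [pembv] -> 10 lines: nybz gbwp wjf pembv ims iaxv dxlsz qxz nsf tbst
Hunk 5: at line 2 remove [pembv] add [fwqwl] -> 10 lines: nybz gbwp wjf fwqwl ims iaxv dxlsz qxz nsf tbst
Final line 6: iaxv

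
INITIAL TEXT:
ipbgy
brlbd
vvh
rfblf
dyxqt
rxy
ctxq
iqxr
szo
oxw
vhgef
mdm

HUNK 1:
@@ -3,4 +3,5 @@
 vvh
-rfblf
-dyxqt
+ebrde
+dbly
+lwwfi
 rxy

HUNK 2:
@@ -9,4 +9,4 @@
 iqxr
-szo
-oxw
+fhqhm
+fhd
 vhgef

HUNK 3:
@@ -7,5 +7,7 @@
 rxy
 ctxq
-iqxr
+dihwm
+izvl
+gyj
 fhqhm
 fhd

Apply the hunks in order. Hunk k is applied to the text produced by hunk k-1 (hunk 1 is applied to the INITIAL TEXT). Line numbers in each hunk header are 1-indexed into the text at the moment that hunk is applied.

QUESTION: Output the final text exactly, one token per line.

Answer: ipbgy
brlbd
vvh
ebrde
dbly
lwwfi
rxy
ctxq
dihwm
izvl
gyj
fhqhm
fhd
vhgef
mdm

Derivation:
Hunk 1: at line 3 remove [rfblf,dyxqt] add [ebrde,dbly,lwwfi] -> 13 lines: ipbgy brlbd vvh ebrde dbly lwwfi rxy ctxq iqxr szo oxw vhgef mdm
Hunk 2: at line 9 remove [szo,oxw] add [fhqhm,fhd] -> 13 lines: ipbgy brlbd vvh ebrde dbly lwwfi rxy ctxq iqxr fhqhm fhd vhgef mdm
Hunk 3: at line 7 remove [iqxr] add [dihwm,izvl,gyj] -> 15 lines: ipbgy brlbd vvh ebrde dbly lwwfi rxy ctxq dihwm izvl gyj fhqhm fhd vhgef mdm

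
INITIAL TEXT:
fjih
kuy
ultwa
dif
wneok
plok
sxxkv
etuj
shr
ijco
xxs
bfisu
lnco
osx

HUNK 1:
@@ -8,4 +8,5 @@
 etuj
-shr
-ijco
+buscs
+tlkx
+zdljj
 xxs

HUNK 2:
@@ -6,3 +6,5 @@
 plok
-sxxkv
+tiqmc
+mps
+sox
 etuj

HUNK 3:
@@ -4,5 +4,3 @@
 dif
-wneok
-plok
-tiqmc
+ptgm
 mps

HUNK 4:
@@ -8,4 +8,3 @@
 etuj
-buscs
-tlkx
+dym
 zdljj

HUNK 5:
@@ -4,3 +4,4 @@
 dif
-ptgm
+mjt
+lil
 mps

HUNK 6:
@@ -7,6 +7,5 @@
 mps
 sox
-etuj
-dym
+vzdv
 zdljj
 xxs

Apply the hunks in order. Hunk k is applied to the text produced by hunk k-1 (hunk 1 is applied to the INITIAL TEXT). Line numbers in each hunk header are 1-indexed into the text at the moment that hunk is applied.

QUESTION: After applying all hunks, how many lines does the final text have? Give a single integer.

Answer: 14

Derivation:
Hunk 1: at line 8 remove [shr,ijco] add [buscs,tlkx,zdljj] -> 15 lines: fjih kuy ultwa dif wneok plok sxxkv etuj buscs tlkx zdljj xxs bfisu lnco osx
Hunk 2: at line 6 remove [sxxkv] add [tiqmc,mps,sox] -> 17 lines: fjih kuy ultwa dif wneok plok tiqmc mps sox etuj buscs tlkx zdljj xxs bfisu lnco osx
Hunk 3: at line 4 remove [wneok,plok,tiqmc] add [ptgm] -> 15 lines: fjih kuy ultwa dif ptgm mps sox etuj buscs tlkx zdljj xxs bfisu lnco osx
Hunk 4: at line 8 remove [buscs,tlkx] add [dym] -> 14 lines: fjih kuy ultwa dif ptgm mps sox etuj dym zdljj xxs bfisu lnco osx
Hunk 5: at line 4 remove [ptgm] add [mjt,lil] -> 15 lines: fjih kuy ultwa dif mjt lil mps sox etuj dym zdljj xxs bfisu lnco osx
Hunk 6: at line 7 remove [etuj,dym] add [vzdv] -> 14 lines: fjih kuy ultwa dif mjt lil mps sox vzdv zdljj xxs bfisu lnco osx
Final line count: 14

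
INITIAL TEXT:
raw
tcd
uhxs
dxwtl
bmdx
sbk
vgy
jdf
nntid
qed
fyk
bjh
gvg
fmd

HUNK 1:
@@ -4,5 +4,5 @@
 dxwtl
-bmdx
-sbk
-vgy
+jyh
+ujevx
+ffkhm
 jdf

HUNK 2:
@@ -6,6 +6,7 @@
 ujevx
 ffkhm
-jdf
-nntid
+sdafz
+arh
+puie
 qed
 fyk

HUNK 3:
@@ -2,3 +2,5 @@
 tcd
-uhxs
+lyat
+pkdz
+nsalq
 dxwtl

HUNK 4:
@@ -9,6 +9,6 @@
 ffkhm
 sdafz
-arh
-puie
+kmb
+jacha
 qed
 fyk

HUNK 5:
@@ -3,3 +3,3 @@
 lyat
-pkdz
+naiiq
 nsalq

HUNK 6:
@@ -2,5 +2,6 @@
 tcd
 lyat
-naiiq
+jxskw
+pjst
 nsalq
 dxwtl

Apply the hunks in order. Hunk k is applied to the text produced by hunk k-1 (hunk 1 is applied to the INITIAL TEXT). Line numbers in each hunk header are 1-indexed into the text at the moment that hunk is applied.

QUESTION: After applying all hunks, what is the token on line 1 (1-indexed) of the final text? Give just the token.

Hunk 1: at line 4 remove [bmdx,sbk,vgy] add [jyh,ujevx,ffkhm] -> 14 lines: raw tcd uhxs dxwtl jyh ujevx ffkhm jdf nntid qed fyk bjh gvg fmd
Hunk 2: at line 6 remove [jdf,nntid] add [sdafz,arh,puie] -> 15 lines: raw tcd uhxs dxwtl jyh ujevx ffkhm sdafz arh puie qed fyk bjh gvg fmd
Hunk 3: at line 2 remove [uhxs] add [lyat,pkdz,nsalq] -> 17 lines: raw tcd lyat pkdz nsalq dxwtl jyh ujevx ffkhm sdafz arh puie qed fyk bjh gvg fmd
Hunk 4: at line 9 remove [arh,puie] add [kmb,jacha] -> 17 lines: raw tcd lyat pkdz nsalq dxwtl jyh ujevx ffkhm sdafz kmb jacha qed fyk bjh gvg fmd
Hunk 5: at line 3 remove [pkdz] add [naiiq] -> 17 lines: raw tcd lyat naiiq nsalq dxwtl jyh ujevx ffkhm sdafz kmb jacha qed fyk bjh gvg fmd
Hunk 6: at line 2 remove [naiiq] add [jxskw,pjst] -> 18 lines: raw tcd lyat jxskw pjst nsalq dxwtl jyh ujevx ffkhm sdafz kmb jacha qed fyk bjh gvg fmd
Final line 1: raw

Answer: raw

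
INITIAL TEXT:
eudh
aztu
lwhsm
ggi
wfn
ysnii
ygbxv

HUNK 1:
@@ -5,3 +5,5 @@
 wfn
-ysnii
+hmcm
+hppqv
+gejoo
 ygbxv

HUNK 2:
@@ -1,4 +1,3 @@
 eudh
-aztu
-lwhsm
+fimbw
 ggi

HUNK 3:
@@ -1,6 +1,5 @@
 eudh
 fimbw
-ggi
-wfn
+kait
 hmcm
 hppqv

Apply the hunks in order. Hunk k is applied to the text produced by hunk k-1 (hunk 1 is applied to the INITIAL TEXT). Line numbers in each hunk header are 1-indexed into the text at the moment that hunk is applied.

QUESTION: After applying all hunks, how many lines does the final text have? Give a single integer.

Hunk 1: at line 5 remove [ysnii] add [hmcm,hppqv,gejoo] -> 9 lines: eudh aztu lwhsm ggi wfn hmcm hppqv gejoo ygbxv
Hunk 2: at line 1 remove [aztu,lwhsm] add [fimbw] -> 8 lines: eudh fimbw ggi wfn hmcm hppqv gejoo ygbxv
Hunk 3: at line 1 remove [ggi,wfn] add [kait] -> 7 lines: eudh fimbw kait hmcm hppqv gejoo ygbxv
Final line count: 7

Answer: 7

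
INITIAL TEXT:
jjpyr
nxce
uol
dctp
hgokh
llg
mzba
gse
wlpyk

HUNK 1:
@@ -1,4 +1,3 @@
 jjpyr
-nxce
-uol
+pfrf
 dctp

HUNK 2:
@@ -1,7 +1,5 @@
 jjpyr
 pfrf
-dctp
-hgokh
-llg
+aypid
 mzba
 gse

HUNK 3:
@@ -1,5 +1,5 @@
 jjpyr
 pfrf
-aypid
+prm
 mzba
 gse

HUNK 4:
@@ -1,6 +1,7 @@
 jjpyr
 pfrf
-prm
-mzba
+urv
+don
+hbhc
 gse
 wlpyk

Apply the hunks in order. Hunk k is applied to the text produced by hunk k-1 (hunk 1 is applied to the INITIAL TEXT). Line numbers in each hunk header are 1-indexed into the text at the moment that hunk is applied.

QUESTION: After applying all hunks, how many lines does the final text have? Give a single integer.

Hunk 1: at line 1 remove [nxce,uol] add [pfrf] -> 8 lines: jjpyr pfrf dctp hgokh llg mzba gse wlpyk
Hunk 2: at line 1 remove [dctp,hgokh,llg] add [aypid] -> 6 lines: jjpyr pfrf aypid mzba gse wlpyk
Hunk 3: at line 1 remove [aypid] add [prm] -> 6 lines: jjpyr pfrf prm mzba gse wlpyk
Hunk 4: at line 1 remove [prm,mzba] add [urv,don,hbhc] -> 7 lines: jjpyr pfrf urv don hbhc gse wlpyk
Final line count: 7

Answer: 7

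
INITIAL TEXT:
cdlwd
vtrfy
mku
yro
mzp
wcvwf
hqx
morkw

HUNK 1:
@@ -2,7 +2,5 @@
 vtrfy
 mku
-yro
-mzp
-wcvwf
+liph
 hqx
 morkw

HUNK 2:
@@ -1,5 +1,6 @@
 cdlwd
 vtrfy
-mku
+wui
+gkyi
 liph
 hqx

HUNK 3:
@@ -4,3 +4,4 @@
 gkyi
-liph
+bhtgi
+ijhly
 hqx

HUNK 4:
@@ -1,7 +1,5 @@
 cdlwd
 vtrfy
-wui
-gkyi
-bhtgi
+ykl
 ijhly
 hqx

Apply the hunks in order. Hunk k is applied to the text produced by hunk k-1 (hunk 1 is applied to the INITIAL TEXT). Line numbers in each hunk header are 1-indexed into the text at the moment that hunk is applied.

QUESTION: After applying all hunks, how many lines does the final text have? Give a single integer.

Answer: 6

Derivation:
Hunk 1: at line 2 remove [yro,mzp,wcvwf] add [liph] -> 6 lines: cdlwd vtrfy mku liph hqx morkw
Hunk 2: at line 1 remove [mku] add [wui,gkyi] -> 7 lines: cdlwd vtrfy wui gkyi liph hqx morkw
Hunk 3: at line 4 remove [liph] add [bhtgi,ijhly] -> 8 lines: cdlwd vtrfy wui gkyi bhtgi ijhly hqx morkw
Hunk 4: at line 1 remove [wui,gkyi,bhtgi] add [ykl] -> 6 lines: cdlwd vtrfy ykl ijhly hqx morkw
Final line count: 6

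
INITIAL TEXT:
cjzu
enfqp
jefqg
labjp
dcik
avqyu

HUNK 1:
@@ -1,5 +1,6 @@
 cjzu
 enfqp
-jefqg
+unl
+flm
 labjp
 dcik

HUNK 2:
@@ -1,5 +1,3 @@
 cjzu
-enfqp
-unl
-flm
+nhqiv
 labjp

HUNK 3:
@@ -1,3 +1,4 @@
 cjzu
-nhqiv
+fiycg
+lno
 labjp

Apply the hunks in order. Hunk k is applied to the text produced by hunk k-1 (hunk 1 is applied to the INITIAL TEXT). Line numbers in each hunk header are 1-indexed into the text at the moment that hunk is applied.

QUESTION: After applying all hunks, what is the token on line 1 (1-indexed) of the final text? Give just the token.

Answer: cjzu

Derivation:
Hunk 1: at line 1 remove [jefqg] add [unl,flm] -> 7 lines: cjzu enfqp unl flm labjp dcik avqyu
Hunk 2: at line 1 remove [enfqp,unl,flm] add [nhqiv] -> 5 lines: cjzu nhqiv labjp dcik avqyu
Hunk 3: at line 1 remove [nhqiv] add [fiycg,lno] -> 6 lines: cjzu fiycg lno labjp dcik avqyu
Final line 1: cjzu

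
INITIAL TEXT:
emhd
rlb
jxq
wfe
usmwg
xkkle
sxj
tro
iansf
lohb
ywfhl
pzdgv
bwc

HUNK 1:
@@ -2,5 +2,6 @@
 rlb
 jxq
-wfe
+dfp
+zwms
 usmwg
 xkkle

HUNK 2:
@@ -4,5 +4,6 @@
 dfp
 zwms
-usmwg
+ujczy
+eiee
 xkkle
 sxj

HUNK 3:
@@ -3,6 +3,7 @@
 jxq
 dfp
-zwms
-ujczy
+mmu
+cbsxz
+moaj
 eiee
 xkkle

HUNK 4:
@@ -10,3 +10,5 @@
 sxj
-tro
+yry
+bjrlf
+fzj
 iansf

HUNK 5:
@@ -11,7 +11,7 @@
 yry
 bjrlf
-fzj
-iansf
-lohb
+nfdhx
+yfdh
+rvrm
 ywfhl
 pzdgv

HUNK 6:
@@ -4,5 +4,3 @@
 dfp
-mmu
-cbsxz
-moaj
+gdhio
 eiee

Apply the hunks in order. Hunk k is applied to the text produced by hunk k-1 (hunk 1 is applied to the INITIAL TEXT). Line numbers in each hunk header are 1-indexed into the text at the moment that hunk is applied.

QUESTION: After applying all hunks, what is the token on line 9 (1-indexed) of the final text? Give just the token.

Answer: yry

Derivation:
Hunk 1: at line 2 remove [wfe] add [dfp,zwms] -> 14 lines: emhd rlb jxq dfp zwms usmwg xkkle sxj tro iansf lohb ywfhl pzdgv bwc
Hunk 2: at line 4 remove [usmwg] add [ujczy,eiee] -> 15 lines: emhd rlb jxq dfp zwms ujczy eiee xkkle sxj tro iansf lohb ywfhl pzdgv bwc
Hunk 3: at line 3 remove [zwms,ujczy] add [mmu,cbsxz,moaj] -> 16 lines: emhd rlb jxq dfp mmu cbsxz moaj eiee xkkle sxj tro iansf lohb ywfhl pzdgv bwc
Hunk 4: at line 10 remove [tro] add [yry,bjrlf,fzj] -> 18 lines: emhd rlb jxq dfp mmu cbsxz moaj eiee xkkle sxj yry bjrlf fzj iansf lohb ywfhl pzdgv bwc
Hunk 5: at line 11 remove [fzj,iansf,lohb] add [nfdhx,yfdh,rvrm] -> 18 lines: emhd rlb jxq dfp mmu cbsxz moaj eiee xkkle sxj yry bjrlf nfdhx yfdh rvrm ywfhl pzdgv bwc
Hunk 6: at line 4 remove [mmu,cbsxz,moaj] add [gdhio] -> 16 lines: emhd rlb jxq dfp gdhio eiee xkkle sxj yry bjrlf nfdhx yfdh rvrm ywfhl pzdgv bwc
Final line 9: yry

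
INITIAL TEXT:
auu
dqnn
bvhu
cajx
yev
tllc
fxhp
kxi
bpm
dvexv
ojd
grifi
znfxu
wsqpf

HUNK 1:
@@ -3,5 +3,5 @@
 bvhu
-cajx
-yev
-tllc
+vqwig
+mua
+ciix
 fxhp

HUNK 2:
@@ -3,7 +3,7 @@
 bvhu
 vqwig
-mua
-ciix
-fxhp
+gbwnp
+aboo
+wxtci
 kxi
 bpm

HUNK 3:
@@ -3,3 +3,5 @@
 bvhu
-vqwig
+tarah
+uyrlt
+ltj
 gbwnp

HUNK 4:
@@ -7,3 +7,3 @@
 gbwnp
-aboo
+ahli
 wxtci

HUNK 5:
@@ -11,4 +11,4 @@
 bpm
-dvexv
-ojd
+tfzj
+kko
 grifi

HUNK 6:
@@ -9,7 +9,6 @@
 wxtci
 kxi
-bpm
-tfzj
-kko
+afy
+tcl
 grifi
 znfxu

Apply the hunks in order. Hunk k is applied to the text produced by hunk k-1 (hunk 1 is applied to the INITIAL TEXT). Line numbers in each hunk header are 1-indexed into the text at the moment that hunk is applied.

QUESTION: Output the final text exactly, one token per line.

Hunk 1: at line 3 remove [cajx,yev,tllc] add [vqwig,mua,ciix] -> 14 lines: auu dqnn bvhu vqwig mua ciix fxhp kxi bpm dvexv ojd grifi znfxu wsqpf
Hunk 2: at line 3 remove [mua,ciix,fxhp] add [gbwnp,aboo,wxtci] -> 14 lines: auu dqnn bvhu vqwig gbwnp aboo wxtci kxi bpm dvexv ojd grifi znfxu wsqpf
Hunk 3: at line 3 remove [vqwig] add [tarah,uyrlt,ltj] -> 16 lines: auu dqnn bvhu tarah uyrlt ltj gbwnp aboo wxtci kxi bpm dvexv ojd grifi znfxu wsqpf
Hunk 4: at line 7 remove [aboo] add [ahli] -> 16 lines: auu dqnn bvhu tarah uyrlt ltj gbwnp ahli wxtci kxi bpm dvexv ojd grifi znfxu wsqpf
Hunk 5: at line 11 remove [dvexv,ojd] add [tfzj,kko] -> 16 lines: auu dqnn bvhu tarah uyrlt ltj gbwnp ahli wxtci kxi bpm tfzj kko grifi znfxu wsqpf
Hunk 6: at line 9 remove [bpm,tfzj,kko] add [afy,tcl] -> 15 lines: auu dqnn bvhu tarah uyrlt ltj gbwnp ahli wxtci kxi afy tcl grifi znfxu wsqpf

Answer: auu
dqnn
bvhu
tarah
uyrlt
ltj
gbwnp
ahli
wxtci
kxi
afy
tcl
grifi
znfxu
wsqpf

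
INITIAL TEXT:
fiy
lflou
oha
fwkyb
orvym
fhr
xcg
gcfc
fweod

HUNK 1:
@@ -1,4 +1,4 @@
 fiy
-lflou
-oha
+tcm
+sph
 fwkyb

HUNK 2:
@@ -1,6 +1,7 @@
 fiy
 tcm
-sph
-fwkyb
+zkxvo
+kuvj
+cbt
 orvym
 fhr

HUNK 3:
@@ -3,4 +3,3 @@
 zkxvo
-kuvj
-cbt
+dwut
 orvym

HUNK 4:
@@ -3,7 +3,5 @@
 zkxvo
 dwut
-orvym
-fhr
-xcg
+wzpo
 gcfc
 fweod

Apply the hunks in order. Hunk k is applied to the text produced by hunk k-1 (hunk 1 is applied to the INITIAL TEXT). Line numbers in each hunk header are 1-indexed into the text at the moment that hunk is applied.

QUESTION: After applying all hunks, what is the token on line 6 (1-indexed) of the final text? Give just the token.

Hunk 1: at line 1 remove [lflou,oha] add [tcm,sph] -> 9 lines: fiy tcm sph fwkyb orvym fhr xcg gcfc fweod
Hunk 2: at line 1 remove [sph,fwkyb] add [zkxvo,kuvj,cbt] -> 10 lines: fiy tcm zkxvo kuvj cbt orvym fhr xcg gcfc fweod
Hunk 3: at line 3 remove [kuvj,cbt] add [dwut] -> 9 lines: fiy tcm zkxvo dwut orvym fhr xcg gcfc fweod
Hunk 4: at line 3 remove [orvym,fhr,xcg] add [wzpo] -> 7 lines: fiy tcm zkxvo dwut wzpo gcfc fweod
Final line 6: gcfc

Answer: gcfc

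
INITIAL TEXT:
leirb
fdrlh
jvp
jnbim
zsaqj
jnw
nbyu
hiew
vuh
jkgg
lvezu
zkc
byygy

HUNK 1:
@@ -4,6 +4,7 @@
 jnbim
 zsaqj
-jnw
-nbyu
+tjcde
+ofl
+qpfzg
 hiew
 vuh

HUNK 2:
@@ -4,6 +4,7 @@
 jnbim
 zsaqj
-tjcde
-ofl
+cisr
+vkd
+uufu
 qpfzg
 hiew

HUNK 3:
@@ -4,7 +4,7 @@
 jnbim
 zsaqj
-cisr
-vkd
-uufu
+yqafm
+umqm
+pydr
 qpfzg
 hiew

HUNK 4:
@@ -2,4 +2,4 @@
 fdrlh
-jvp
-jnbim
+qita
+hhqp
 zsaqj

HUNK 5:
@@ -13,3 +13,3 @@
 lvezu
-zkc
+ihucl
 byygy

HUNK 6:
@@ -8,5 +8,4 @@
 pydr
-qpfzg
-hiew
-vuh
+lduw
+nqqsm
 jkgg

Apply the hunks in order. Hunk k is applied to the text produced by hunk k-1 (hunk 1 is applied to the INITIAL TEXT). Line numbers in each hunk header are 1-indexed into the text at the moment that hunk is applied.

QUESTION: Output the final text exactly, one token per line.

Hunk 1: at line 4 remove [jnw,nbyu] add [tjcde,ofl,qpfzg] -> 14 lines: leirb fdrlh jvp jnbim zsaqj tjcde ofl qpfzg hiew vuh jkgg lvezu zkc byygy
Hunk 2: at line 4 remove [tjcde,ofl] add [cisr,vkd,uufu] -> 15 lines: leirb fdrlh jvp jnbim zsaqj cisr vkd uufu qpfzg hiew vuh jkgg lvezu zkc byygy
Hunk 3: at line 4 remove [cisr,vkd,uufu] add [yqafm,umqm,pydr] -> 15 lines: leirb fdrlh jvp jnbim zsaqj yqafm umqm pydr qpfzg hiew vuh jkgg lvezu zkc byygy
Hunk 4: at line 2 remove [jvp,jnbim] add [qita,hhqp] -> 15 lines: leirb fdrlh qita hhqp zsaqj yqafm umqm pydr qpfzg hiew vuh jkgg lvezu zkc byygy
Hunk 5: at line 13 remove [zkc] add [ihucl] -> 15 lines: leirb fdrlh qita hhqp zsaqj yqafm umqm pydr qpfzg hiew vuh jkgg lvezu ihucl byygy
Hunk 6: at line 8 remove [qpfzg,hiew,vuh] add [lduw,nqqsm] -> 14 lines: leirb fdrlh qita hhqp zsaqj yqafm umqm pydr lduw nqqsm jkgg lvezu ihucl byygy

Answer: leirb
fdrlh
qita
hhqp
zsaqj
yqafm
umqm
pydr
lduw
nqqsm
jkgg
lvezu
ihucl
byygy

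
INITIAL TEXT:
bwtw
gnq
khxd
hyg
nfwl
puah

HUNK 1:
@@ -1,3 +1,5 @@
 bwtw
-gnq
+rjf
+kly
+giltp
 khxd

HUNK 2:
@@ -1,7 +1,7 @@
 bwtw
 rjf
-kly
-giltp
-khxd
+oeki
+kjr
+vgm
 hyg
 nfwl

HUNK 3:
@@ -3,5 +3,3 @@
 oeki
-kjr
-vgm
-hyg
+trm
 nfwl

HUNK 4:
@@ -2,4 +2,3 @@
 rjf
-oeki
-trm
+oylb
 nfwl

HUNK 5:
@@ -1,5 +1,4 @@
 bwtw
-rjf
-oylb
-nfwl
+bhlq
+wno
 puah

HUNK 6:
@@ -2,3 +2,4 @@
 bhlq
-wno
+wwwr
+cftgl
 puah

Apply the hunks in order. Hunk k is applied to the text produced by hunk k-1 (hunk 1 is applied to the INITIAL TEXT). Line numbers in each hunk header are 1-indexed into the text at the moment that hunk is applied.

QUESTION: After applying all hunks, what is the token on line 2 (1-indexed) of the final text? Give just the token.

Hunk 1: at line 1 remove [gnq] add [rjf,kly,giltp] -> 8 lines: bwtw rjf kly giltp khxd hyg nfwl puah
Hunk 2: at line 1 remove [kly,giltp,khxd] add [oeki,kjr,vgm] -> 8 lines: bwtw rjf oeki kjr vgm hyg nfwl puah
Hunk 3: at line 3 remove [kjr,vgm,hyg] add [trm] -> 6 lines: bwtw rjf oeki trm nfwl puah
Hunk 4: at line 2 remove [oeki,trm] add [oylb] -> 5 lines: bwtw rjf oylb nfwl puah
Hunk 5: at line 1 remove [rjf,oylb,nfwl] add [bhlq,wno] -> 4 lines: bwtw bhlq wno puah
Hunk 6: at line 2 remove [wno] add [wwwr,cftgl] -> 5 lines: bwtw bhlq wwwr cftgl puah
Final line 2: bhlq

Answer: bhlq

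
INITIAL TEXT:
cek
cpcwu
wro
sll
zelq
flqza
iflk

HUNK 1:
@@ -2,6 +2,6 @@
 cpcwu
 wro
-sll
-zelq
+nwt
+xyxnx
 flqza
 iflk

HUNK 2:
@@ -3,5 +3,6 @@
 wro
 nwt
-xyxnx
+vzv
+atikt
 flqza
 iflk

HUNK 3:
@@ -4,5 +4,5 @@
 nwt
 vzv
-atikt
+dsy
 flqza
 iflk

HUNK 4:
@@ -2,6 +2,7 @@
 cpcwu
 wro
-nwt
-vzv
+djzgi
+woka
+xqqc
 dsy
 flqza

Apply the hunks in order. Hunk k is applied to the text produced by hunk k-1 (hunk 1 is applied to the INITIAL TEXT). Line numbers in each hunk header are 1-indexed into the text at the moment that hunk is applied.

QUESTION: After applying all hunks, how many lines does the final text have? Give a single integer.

Answer: 9

Derivation:
Hunk 1: at line 2 remove [sll,zelq] add [nwt,xyxnx] -> 7 lines: cek cpcwu wro nwt xyxnx flqza iflk
Hunk 2: at line 3 remove [xyxnx] add [vzv,atikt] -> 8 lines: cek cpcwu wro nwt vzv atikt flqza iflk
Hunk 3: at line 4 remove [atikt] add [dsy] -> 8 lines: cek cpcwu wro nwt vzv dsy flqza iflk
Hunk 4: at line 2 remove [nwt,vzv] add [djzgi,woka,xqqc] -> 9 lines: cek cpcwu wro djzgi woka xqqc dsy flqza iflk
Final line count: 9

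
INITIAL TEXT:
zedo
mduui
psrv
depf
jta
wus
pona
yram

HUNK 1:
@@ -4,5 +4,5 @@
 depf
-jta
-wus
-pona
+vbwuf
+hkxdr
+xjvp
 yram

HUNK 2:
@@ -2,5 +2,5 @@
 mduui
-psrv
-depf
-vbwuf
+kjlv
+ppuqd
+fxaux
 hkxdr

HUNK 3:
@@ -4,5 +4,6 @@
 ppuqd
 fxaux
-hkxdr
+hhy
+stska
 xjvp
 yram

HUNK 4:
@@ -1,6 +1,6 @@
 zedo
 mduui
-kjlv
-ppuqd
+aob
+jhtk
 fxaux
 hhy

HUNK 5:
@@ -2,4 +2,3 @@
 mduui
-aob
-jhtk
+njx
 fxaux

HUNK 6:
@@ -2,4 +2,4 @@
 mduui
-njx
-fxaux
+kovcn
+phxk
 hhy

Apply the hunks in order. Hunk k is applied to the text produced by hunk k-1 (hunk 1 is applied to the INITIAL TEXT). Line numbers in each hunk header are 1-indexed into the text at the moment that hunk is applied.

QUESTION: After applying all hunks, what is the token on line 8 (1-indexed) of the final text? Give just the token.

Hunk 1: at line 4 remove [jta,wus,pona] add [vbwuf,hkxdr,xjvp] -> 8 lines: zedo mduui psrv depf vbwuf hkxdr xjvp yram
Hunk 2: at line 2 remove [psrv,depf,vbwuf] add [kjlv,ppuqd,fxaux] -> 8 lines: zedo mduui kjlv ppuqd fxaux hkxdr xjvp yram
Hunk 3: at line 4 remove [hkxdr] add [hhy,stska] -> 9 lines: zedo mduui kjlv ppuqd fxaux hhy stska xjvp yram
Hunk 4: at line 1 remove [kjlv,ppuqd] add [aob,jhtk] -> 9 lines: zedo mduui aob jhtk fxaux hhy stska xjvp yram
Hunk 5: at line 2 remove [aob,jhtk] add [njx] -> 8 lines: zedo mduui njx fxaux hhy stska xjvp yram
Hunk 6: at line 2 remove [njx,fxaux] add [kovcn,phxk] -> 8 lines: zedo mduui kovcn phxk hhy stska xjvp yram
Final line 8: yram

Answer: yram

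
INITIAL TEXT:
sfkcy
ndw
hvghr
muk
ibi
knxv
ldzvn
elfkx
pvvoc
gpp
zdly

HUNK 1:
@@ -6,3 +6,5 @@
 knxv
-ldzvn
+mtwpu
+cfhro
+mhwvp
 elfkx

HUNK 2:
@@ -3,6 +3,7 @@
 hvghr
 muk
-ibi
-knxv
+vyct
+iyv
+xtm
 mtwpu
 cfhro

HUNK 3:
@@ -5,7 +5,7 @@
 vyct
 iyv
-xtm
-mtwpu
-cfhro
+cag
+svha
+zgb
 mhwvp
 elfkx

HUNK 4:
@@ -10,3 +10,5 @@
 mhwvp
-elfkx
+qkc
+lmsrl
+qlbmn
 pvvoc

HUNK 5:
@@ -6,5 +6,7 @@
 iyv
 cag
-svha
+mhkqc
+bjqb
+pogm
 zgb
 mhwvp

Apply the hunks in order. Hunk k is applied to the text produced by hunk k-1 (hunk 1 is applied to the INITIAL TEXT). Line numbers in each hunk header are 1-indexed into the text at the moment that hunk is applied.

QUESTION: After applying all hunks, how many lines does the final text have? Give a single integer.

Hunk 1: at line 6 remove [ldzvn] add [mtwpu,cfhro,mhwvp] -> 13 lines: sfkcy ndw hvghr muk ibi knxv mtwpu cfhro mhwvp elfkx pvvoc gpp zdly
Hunk 2: at line 3 remove [ibi,knxv] add [vyct,iyv,xtm] -> 14 lines: sfkcy ndw hvghr muk vyct iyv xtm mtwpu cfhro mhwvp elfkx pvvoc gpp zdly
Hunk 3: at line 5 remove [xtm,mtwpu,cfhro] add [cag,svha,zgb] -> 14 lines: sfkcy ndw hvghr muk vyct iyv cag svha zgb mhwvp elfkx pvvoc gpp zdly
Hunk 4: at line 10 remove [elfkx] add [qkc,lmsrl,qlbmn] -> 16 lines: sfkcy ndw hvghr muk vyct iyv cag svha zgb mhwvp qkc lmsrl qlbmn pvvoc gpp zdly
Hunk 5: at line 6 remove [svha] add [mhkqc,bjqb,pogm] -> 18 lines: sfkcy ndw hvghr muk vyct iyv cag mhkqc bjqb pogm zgb mhwvp qkc lmsrl qlbmn pvvoc gpp zdly
Final line count: 18

Answer: 18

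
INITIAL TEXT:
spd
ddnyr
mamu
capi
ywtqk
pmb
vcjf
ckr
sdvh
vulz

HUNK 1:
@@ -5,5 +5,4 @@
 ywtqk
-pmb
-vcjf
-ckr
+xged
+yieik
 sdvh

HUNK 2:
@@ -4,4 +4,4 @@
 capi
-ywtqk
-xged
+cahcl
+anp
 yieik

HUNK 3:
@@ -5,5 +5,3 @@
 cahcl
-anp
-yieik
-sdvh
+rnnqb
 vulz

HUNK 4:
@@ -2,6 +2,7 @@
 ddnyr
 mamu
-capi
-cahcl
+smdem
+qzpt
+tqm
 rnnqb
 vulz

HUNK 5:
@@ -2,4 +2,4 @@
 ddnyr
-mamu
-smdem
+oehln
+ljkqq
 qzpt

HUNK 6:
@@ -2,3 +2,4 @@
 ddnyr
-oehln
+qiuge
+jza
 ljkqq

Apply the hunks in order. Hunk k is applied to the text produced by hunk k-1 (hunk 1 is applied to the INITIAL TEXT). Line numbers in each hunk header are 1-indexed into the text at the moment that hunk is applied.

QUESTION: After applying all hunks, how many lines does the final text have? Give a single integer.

Answer: 9

Derivation:
Hunk 1: at line 5 remove [pmb,vcjf,ckr] add [xged,yieik] -> 9 lines: spd ddnyr mamu capi ywtqk xged yieik sdvh vulz
Hunk 2: at line 4 remove [ywtqk,xged] add [cahcl,anp] -> 9 lines: spd ddnyr mamu capi cahcl anp yieik sdvh vulz
Hunk 3: at line 5 remove [anp,yieik,sdvh] add [rnnqb] -> 7 lines: spd ddnyr mamu capi cahcl rnnqb vulz
Hunk 4: at line 2 remove [capi,cahcl] add [smdem,qzpt,tqm] -> 8 lines: spd ddnyr mamu smdem qzpt tqm rnnqb vulz
Hunk 5: at line 2 remove [mamu,smdem] add [oehln,ljkqq] -> 8 lines: spd ddnyr oehln ljkqq qzpt tqm rnnqb vulz
Hunk 6: at line 2 remove [oehln] add [qiuge,jza] -> 9 lines: spd ddnyr qiuge jza ljkqq qzpt tqm rnnqb vulz
Final line count: 9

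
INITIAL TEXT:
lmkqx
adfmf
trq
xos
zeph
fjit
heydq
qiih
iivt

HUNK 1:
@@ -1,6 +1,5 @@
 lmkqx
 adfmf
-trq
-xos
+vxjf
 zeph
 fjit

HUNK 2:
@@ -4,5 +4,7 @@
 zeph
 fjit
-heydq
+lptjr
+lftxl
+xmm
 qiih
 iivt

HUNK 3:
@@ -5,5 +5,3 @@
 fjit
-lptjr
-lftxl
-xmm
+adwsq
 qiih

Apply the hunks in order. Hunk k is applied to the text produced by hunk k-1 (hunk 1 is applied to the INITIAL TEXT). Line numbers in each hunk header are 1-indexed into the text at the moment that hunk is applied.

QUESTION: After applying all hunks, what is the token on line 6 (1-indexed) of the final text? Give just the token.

Hunk 1: at line 1 remove [trq,xos] add [vxjf] -> 8 lines: lmkqx adfmf vxjf zeph fjit heydq qiih iivt
Hunk 2: at line 4 remove [heydq] add [lptjr,lftxl,xmm] -> 10 lines: lmkqx adfmf vxjf zeph fjit lptjr lftxl xmm qiih iivt
Hunk 3: at line 5 remove [lptjr,lftxl,xmm] add [adwsq] -> 8 lines: lmkqx adfmf vxjf zeph fjit adwsq qiih iivt
Final line 6: adwsq

Answer: adwsq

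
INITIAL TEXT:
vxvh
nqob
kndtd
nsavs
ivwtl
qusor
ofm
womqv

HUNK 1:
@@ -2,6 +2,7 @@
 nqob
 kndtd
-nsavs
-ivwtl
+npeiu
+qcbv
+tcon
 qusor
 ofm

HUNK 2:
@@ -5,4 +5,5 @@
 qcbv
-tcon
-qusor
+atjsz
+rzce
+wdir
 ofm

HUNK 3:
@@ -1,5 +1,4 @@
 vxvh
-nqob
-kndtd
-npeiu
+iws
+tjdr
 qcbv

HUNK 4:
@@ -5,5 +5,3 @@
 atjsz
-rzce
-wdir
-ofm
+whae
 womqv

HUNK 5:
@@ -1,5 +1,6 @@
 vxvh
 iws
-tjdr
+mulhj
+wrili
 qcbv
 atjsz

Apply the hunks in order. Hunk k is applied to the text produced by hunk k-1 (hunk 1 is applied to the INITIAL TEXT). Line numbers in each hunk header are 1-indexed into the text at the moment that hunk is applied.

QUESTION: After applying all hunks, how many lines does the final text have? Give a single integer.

Hunk 1: at line 2 remove [nsavs,ivwtl] add [npeiu,qcbv,tcon] -> 9 lines: vxvh nqob kndtd npeiu qcbv tcon qusor ofm womqv
Hunk 2: at line 5 remove [tcon,qusor] add [atjsz,rzce,wdir] -> 10 lines: vxvh nqob kndtd npeiu qcbv atjsz rzce wdir ofm womqv
Hunk 3: at line 1 remove [nqob,kndtd,npeiu] add [iws,tjdr] -> 9 lines: vxvh iws tjdr qcbv atjsz rzce wdir ofm womqv
Hunk 4: at line 5 remove [rzce,wdir,ofm] add [whae] -> 7 lines: vxvh iws tjdr qcbv atjsz whae womqv
Hunk 5: at line 1 remove [tjdr] add [mulhj,wrili] -> 8 lines: vxvh iws mulhj wrili qcbv atjsz whae womqv
Final line count: 8

Answer: 8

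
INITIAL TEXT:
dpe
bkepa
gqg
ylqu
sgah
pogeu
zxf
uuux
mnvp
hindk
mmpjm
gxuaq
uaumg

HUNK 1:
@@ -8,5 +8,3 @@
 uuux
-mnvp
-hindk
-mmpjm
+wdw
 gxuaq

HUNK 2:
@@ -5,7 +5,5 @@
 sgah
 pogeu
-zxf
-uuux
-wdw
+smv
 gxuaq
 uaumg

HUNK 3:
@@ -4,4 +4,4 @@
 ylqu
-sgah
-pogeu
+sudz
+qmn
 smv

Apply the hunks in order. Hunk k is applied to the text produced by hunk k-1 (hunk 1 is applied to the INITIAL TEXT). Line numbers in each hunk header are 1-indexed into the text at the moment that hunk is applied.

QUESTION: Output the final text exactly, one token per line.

Hunk 1: at line 8 remove [mnvp,hindk,mmpjm] add [wdw] -> 11 lines: dpe bkepa gqg ylqu sgah pogeu zxf uuux wdw gxuaq uaumg
Hunk 2: at line 5 remove [zxf,uuux,wdw] add [smv] -> 9 lines: dpe bkepa gqg ylqu sgah pogeu smv gxuaq uaumg
Hunk 3: at line 4 remove [sgah,pogeu] add [sudz,qmn] -> 9 lines: dpe bkepa gqg ylqu sudz qmn smv gxuaq uaumg

Answer: dpe
bkepa
gqg
ylqu
sudz
qmn
smv
gxuaq
uaumg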